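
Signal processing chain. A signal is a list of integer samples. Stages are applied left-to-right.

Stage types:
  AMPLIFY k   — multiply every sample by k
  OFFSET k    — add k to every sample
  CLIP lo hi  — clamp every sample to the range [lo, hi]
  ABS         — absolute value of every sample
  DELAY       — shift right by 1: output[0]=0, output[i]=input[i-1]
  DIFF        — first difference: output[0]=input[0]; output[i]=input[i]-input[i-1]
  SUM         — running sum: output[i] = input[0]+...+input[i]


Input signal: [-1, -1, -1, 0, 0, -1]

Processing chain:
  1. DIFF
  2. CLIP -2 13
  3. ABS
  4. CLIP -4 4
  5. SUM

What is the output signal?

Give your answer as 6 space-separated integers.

Input: [-1, -1, -1, 0, 0, -1]
Stage 1 (DIFF): s[0]=-1, -1--1=0, -1--1=0, 0--1=1, 0-0=0, -1-0=-1 -> [-1, 0, 0, 1, 0, -1]
Stage 2 (CLIP -2 13): clip(-1,-2,13)=-1, clip(0,-2,13)=0, clip(0,-2,13)=0, clip(1,-2,13)=1, clip(0,-2,13)=0, clip(-1,-2,13)=-1 -> [-1, 0, 0, 1, 0, -1]
Stage 3 (ABS): |-1|=1, |0|=0, |0|=0, |1|=1, |0|=0, |-1|=1 -> [1, 0, 0, 1, 0, 1]
Stage 4 (CLIP -4 4): clip(1,-4,4)=1, clip(0,-4,4)=0, clip(0,-4,4)=0, clip(1,-4,4)=1, clip(0,-4,4)=0, clip(1,-4,4)=1 -> [1, 0, 0, 1, 0, 1]
Stage 5 (SUM): sum[0..0]=1, sum[0..1]=1, sum[0..2]=1, sum[0..3]=2, sum[0..4]=2, sum[0..5]=3 -> [1, 1, 1, 2, 2, 3]

Answer: 1 1 1 2 2 3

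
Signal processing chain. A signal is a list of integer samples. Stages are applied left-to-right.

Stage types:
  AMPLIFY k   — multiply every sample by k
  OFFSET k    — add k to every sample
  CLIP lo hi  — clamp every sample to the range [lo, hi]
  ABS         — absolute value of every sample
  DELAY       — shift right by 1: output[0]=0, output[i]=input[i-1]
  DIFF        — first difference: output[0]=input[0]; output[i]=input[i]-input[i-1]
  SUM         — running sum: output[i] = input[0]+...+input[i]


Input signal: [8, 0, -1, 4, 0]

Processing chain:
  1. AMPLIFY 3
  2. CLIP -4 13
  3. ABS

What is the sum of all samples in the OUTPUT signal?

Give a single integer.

Answer: 28

Derivation:
Input: [8, 0, -1, 4, 0]
Stage 1 (AMPLIFY 3): 8*3=24, 0*3=0, -1*3=-3, 4*3=12, 0*3=0 -> [24, 0, -3, 12, 0]
Stage 2 (CLIP -4 13): clip(24,-4,13)=13, clip(0,-4,13)=0, clip(-3,-4,13)=-3, clip(12,-4,13)=12, clip(0,-4,13)=0 -> [13, 0, -3, 12, 0]
Stage 3 (ABS): |13|=13, |0|=0, |-3|=3, |12|=12, |0|=0 -> [13, 0, 3, 12, 0]
Output sum: 28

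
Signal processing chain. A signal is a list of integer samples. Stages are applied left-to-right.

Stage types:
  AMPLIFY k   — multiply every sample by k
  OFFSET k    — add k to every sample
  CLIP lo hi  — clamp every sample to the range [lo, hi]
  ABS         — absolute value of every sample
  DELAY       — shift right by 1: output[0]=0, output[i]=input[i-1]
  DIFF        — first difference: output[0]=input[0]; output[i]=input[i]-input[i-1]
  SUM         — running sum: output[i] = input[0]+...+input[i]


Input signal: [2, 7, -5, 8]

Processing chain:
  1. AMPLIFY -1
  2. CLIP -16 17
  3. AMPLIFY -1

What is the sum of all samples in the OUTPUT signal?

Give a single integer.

Input: [2, 7, -5, 8]
Stage 1 (AMPLIFY -1): 2*-1=-2, 7*-1=-7, -5*-1=5, 8*-1=-8 -> [-2, -7, 5, -8]
Stage 2 (CLIP -16 17): clip(-2,-16,17)=-2, clip(-7,-16,17)=-7, clip(5,-16,17)=5, clip(-8,-16,17)=-8 -> [-2, -7, 5, -8]
Stage 3 (AMPLIFY -1): -2*-1=2, -7*-1=7, 5*-1=-5, -8*-1=8 -> [2, 7, -5, 8]
Output sum: 12

Answer: 12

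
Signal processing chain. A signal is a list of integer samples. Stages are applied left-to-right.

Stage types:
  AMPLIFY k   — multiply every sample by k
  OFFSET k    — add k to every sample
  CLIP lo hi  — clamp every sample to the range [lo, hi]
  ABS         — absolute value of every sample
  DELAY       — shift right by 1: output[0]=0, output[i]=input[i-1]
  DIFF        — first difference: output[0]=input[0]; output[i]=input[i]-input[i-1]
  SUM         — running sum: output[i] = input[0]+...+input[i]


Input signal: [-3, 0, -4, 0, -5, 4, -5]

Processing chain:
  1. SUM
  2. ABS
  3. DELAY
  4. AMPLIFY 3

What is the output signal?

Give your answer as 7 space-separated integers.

Input: [-3, 0, -4, 0, -5, 4, -5]
Stage 1 (SUM): sum[0..0]=-3, sum[0..1]=-3, sum[0..2]=-7, sum[0..3]=-7, sum[0..4]=-12, sum[0..5]=-8, sum[0..6]=-13 -> [-3, -3, -7, -7, -12, -8, -13]
Stage 2 (ABS): |-3|=3, |-3|=3, |-7|=7, |-7|=7, |-12|=12, |-8|=8, |-13|=13 -> [3, 3, 7, 7, 12, 8, 13]
Stage 3 (DELAY): [0, 3, 3, 7, 7, 12, 8] = [0, 3, 3, 7, 7, 12, 8] -> [0, 3, 3, 7, 7, 12, 8]
Stage 4 (AMPLIFY 3): 0*3=0, 3*3=9, 3*3=9, 7*3=21, 7*3=21, 12*3=36, 8*3=24 -> [0, 9, 9, 21, 21, 36, 24]

Answer: 0 9 9 21 21 36 24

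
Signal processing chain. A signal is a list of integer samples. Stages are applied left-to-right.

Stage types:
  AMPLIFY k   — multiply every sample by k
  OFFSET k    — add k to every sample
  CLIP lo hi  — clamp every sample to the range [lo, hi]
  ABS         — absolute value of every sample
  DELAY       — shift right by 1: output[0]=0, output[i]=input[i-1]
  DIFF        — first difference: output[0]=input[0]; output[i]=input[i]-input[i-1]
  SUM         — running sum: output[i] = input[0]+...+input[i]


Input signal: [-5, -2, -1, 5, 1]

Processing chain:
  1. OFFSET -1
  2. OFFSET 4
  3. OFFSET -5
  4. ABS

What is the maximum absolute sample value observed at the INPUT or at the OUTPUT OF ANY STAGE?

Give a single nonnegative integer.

Input: [-5, -2, -1, 5, 1] (max |s|=5)
Stage 1 (OFFSET -1): -5+-1=-6, -2+-1=-3, -1+-1=-2, 5+-1=4, 1+-1=0 -> [-6, -3, -2, 4, 0] (max |s|=6)
Stage 2 (OFFSET 4): -6+4=-2, -3+4=1, -2+4=2, 4+4=8, 0+4=4 -> [-2, 1, 2, 8, 4] (max |s|=8)
Stage 3 (OFFSET -5): -2+-5=-7, 1+-5=-4, 2+-5=-3, 8+-5=3, 4+-5=-1 -> [-7, -4, -3, 3, -1] (max |s|=7)
Stage 4 (ABS): |-7|=7, |-4|=4, |-3|=3, |3|=3, |-1|=1 -> [7, 4, 3, 3, 1] (max |s|=7)
Overall max amplitude: 8

Answer: 8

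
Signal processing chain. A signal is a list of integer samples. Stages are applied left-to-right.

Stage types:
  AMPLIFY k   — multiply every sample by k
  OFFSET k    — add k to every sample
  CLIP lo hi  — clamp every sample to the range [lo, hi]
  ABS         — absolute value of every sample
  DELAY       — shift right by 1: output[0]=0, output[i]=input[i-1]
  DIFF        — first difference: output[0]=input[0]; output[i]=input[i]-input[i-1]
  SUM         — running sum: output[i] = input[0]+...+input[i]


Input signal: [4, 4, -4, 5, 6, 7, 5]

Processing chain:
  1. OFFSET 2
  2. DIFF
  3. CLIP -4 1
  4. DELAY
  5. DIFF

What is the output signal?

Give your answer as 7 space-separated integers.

Input: [4, 4, -4, 5, 6, 7, 5]
Stage 1 (OFFSET 2): 4+2=6, 4+2=6, -4+2=-2, 5+2=7, 6+2=8, 7+2=9, 5+2=7 -> [6, 6, -2, 7, 8, 9, 7]
Stage 2 (DIFF): s[0]=6, 6-6=0, -2-6=-8, 7--2=9, 8-7=1, 9-8=1, 7-9=-2 -> [6, 0, -8, 9, 1, 1, -2]
Stage 3 (CLIP -4 1): clip(6,-4,1)=1, clip(0,-4,1)=0, clip(-8,-4,1)=-4, clip(9,-4,1)=1, clip(1,-4,1)=1, clip(1,-4,1)=1, clip(-2,-4,1)=-2 -> [1, 0, -4, 1, 1, 1, -2]
Stage 4 (DELAY): [0, 1, 0, -4, 1, 1, 1] = [0, 1, 0, -4, 1, 1, 1] -> [0, 1, 0, -4, 1, 1, 1]
Stage 5 (DIFF): s[0]=0, 1-0=1, 0-1=-1, -4-0=-4, 1--4=5, 1-1=0, 1-1=0 -> [0, 1, -1, -4, 5, 0, 0]

Answer: 0 1 -1 -4 5 0 0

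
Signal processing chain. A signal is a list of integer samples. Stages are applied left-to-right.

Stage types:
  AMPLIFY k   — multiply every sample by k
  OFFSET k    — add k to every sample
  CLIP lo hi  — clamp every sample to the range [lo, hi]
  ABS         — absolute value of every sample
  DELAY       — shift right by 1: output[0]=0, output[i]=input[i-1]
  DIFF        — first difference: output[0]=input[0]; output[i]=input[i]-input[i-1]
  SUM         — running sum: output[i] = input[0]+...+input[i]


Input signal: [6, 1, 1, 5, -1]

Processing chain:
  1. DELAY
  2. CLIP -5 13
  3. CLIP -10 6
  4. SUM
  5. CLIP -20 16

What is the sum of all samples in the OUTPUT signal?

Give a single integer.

Answer: 34

Derivation:
Input: [6, 1, 1, 5, -1]
Stage 1 (DELAY): [0, 6, 1, 1, 5] = [0, 6, 1, 1, 5] -> [0, 6, 1, 1, 5]
Stage 2 (CLIP -5 13): clip(0,-5,13)=0, clip(6,-5,13)=6, clip(1,-5,13)=1, clip(1,-5,13)=1, clip(5,-5,13)=5 -> [0, 6, 1, 1, 5]
Stage 3 (CLIP -10 6): clip(0,-10,6)=0, clip(6,-10,6)=6, clip(1,-10,6)=1, clip(1,-10,6)=1, clip(5,-10,6)=5 -> [0, 6, 1, 1, 5]
Stage 4 (SUM): sum[0..0]=0, sum[0..1]=6, sum[0..2]=7, sum[0..3]=8, sum[0..4]=13 -> [0, 6, 7, 8, 13]
Stage 5 (CLIP -20 16): clip(0,-20,16)=0, clip(6,-20,16)=6, clip(7,-20,16)=7, clip(8,-20,16)=8, clip(13,-20,16)=13 -> [0, 6, 7, 8, 13]
Output sum: 34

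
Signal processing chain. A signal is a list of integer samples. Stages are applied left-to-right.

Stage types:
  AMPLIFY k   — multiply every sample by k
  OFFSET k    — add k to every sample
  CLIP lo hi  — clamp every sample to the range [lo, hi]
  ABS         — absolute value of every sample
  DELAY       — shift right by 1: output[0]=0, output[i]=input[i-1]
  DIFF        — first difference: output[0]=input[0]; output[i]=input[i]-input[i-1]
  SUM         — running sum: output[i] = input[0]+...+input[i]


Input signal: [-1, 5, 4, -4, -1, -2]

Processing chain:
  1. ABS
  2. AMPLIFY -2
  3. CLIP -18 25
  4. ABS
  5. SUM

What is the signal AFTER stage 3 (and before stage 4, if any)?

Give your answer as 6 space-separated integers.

Answer: -2 -10 -8 -8 -2 -4

Derivation:
Input: [-1, 5, 4, -4, -1, -2]
Stage 1 (ABS): |-1|=1, |5|=5, |4|=4, |-4|=4, |-1|=1, |-2|=2 -> [1, 5, 4, 4, 1, 2]
Stage 2 (AMPLIFY -2): 1*-2=-2, 5*-2=-10, 4*-2=-8, 4*-2=-8, 1*-2=-2, 2*-2=-4 -> [-2, -10, -8, -8, -2, -4]
Stage 3 (CLIP -18 25): clip(-2,-18,25)=-2, clip(-10,-18,25)=-10, clip(-8,-18,25)=-8, clip(-8,-18,25)=-8, clip(-2,-18,25)=-2, clip(-4,-18,25)=-4 -> [-2, -10, -8, -8, -2, -4]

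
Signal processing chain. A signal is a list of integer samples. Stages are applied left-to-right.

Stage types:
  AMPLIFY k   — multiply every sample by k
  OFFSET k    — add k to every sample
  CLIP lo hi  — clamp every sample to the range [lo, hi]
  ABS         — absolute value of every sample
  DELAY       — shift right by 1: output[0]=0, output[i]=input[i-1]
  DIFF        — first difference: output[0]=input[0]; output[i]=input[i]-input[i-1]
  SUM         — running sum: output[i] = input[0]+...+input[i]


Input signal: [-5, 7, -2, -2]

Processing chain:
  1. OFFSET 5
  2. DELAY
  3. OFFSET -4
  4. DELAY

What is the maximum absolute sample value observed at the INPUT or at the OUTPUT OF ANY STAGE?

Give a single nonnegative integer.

Input: [-5, 7, -2, -2] (max |s|=7)
Stage 1 (OFFSET 5): -5+5=0, 7+5=12, -2+5=3, -2+5=3 -> [0, 12, 3, 3] (max |s|=12)
Stage 2 (DELAY): [0, 0, 12, 3] = [0, 0, 12, 3] -> [0, 0, 12, 3] (max |s|=12)
Stage 3 (OFFSET -4): 0+-4=-4, 0+-4=-4, 12+-4=8, 3+-4=-1 -> [-4, -4, 8, -1] (max |s|=8)
Stage 4 (DELAY): [0, -4, -4, 8] = [0, -4, -4, 8] -> [0, -4, -4, 8] (max |s|=8)
Overall max amplitude: 12

Answer: 12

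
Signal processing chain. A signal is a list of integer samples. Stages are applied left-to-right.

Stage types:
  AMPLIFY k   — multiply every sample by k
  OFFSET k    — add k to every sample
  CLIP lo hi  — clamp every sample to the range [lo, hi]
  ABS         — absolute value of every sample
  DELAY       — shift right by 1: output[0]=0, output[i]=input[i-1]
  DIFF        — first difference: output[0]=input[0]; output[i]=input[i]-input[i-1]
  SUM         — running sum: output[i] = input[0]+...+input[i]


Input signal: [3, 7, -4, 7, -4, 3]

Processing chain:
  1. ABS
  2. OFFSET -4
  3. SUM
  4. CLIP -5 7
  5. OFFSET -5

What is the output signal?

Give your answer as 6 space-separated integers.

Answer: -6 -3 -3 0 0 -1

Derivation:
Input: [3, 7, -4, 7, -4, 3]
Stage 1 (ABS): |3|=3, |7|=7, |-4|=4, |7|=7, |-4|=4, |3|=3 -> [3, 7, 4, 7, 4, 3]
Stage 2 (OFFSET -4): 3+-4=-1, 7+-4=3, 4+-4=0, 7+-4=3, 4+-4=0, 3+-4=-1 -> [-1, 3, 0, 3, 0, -1]
Stage 3 (SUM): sum[0..0]=-1, sum[0..1]=2, sum[0..2]=2, sum[0..3]=5, sum[0..4]=5, sum[0..5]=4 -> [-1, 2, 2, 5, 5, 4]
Stage 4 (CLIP -5 7): clip(-1,-5,7)=-1, clip(2,-5,7)=2, clip(2,-5,7)=2, clip(5,-5,7)=5, clip(5,-5,7)=5, clip(4,-5,7)=4 -> [-1, 2, 2, 5, 5, 4]
Stage 5 (OFFSET -5): -1+-5=-6, 2+-5=-3, 2+-5=-3, 5+-5=0, 5+-5=0, 4+-5=-1 -> [-6, -3, -3, 0, 0, -1]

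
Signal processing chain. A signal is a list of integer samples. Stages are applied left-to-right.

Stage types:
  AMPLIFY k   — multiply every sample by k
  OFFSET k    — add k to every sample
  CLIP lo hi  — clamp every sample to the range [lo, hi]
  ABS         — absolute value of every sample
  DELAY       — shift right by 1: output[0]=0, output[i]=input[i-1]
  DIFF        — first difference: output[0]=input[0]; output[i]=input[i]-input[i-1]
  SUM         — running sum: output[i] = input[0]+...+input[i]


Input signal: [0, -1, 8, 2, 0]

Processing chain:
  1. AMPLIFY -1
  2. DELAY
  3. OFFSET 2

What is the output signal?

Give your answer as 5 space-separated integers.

Input: [0, -1, 8, 2, 0]
Stage 1 (AMPLIFY -1): 0*-1=0, -1*-1=1, 8*-1=-8, 2*-1=-2, 0*-1=0 -> [0, 1, -8, -2, 0]
Stage 2 (DELAY): [0, 0, 1, -8, -2] = [0, 0, 1, -8, -2] -> [0, 0, 1, -8, -2]
Stage 3 (OFFSET 2): 0+2=2, 0+2=2, 1+2=3, -8+2=-6, -2+2=0 -> [2, 2, 3, -6, 0]

Answer: 2 2 3 -6 0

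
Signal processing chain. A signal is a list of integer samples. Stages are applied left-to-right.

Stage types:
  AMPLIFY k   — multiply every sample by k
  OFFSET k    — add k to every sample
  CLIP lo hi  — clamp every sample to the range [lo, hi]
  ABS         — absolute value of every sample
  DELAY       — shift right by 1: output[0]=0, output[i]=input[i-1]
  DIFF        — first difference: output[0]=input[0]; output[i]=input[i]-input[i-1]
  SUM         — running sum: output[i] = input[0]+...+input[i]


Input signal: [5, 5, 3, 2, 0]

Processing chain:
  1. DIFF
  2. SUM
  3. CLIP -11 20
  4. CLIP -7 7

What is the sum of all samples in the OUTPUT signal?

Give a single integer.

Input: [5, 5, 3, 2, 0]
Stage 1 (DIFF): s[0]=5, 5-5=0, 3-5=-2, 2-3=-1, 0-2=-2 -> [5, 0, -2, -1, -2]
Stage 2 (SUM): sum[0..0]=5, sum[0..1]=5, sum[0..2]=3, sum[0..3]=2, sum[0..4]=0 -> [5, 5, 3, 2, 0]
Stage 3 (CLIP -11 20): clip(5,-11,20)=5, clip(5,-11,20)=5, clip(3,-11,20)=3, clip(2,-11,20)=2, clip(0,-11,20)=0 -> [5, 5, 3, 2, 0]
Stage 4 (CLIP -7 7): clip(5,-7,7)=5, clip(5,-7,7)=5, clip(3,-7,7)=3, clip(2,-7,7)=2, clip(0,-7,7)=0 -> [5, 5, 3, 2, 0]
Output sum: 15

Answer: 15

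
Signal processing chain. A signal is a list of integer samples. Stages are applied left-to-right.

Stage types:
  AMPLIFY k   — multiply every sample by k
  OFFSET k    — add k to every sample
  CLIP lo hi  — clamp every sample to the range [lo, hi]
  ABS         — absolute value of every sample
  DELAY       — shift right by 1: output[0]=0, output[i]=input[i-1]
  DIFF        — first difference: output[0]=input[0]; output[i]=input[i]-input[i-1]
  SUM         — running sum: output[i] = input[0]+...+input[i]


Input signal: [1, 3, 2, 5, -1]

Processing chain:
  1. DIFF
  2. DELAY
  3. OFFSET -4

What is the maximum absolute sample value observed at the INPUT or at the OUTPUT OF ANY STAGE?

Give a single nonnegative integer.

Answer: 6

Derivation:
Input: [1, 3, 2, 5, -1] (max |s|=5)
Stage 1 (DIFF): s[0]=1, 3-1=2, 2-3=-1, 5-2=3, -1-5=-6 -> [1, 2, -1, 3, -6] (max |s|=6)
Stage 2 (DELAY): [0, 1, 2, -1, 3] = [0, 1, 2, -1, 3] -> [0, 1, 2, -1, 3] (max |s|=3)
Stage 3 (OFFSET -4): 0+-4=-4, 1+-4=-3, 2+-4=-2, -1+-4=-5, 3+-4=-1 -> [-4, -3, -2, -5, -1] (max |s|=5)
Overall max amplitude: 6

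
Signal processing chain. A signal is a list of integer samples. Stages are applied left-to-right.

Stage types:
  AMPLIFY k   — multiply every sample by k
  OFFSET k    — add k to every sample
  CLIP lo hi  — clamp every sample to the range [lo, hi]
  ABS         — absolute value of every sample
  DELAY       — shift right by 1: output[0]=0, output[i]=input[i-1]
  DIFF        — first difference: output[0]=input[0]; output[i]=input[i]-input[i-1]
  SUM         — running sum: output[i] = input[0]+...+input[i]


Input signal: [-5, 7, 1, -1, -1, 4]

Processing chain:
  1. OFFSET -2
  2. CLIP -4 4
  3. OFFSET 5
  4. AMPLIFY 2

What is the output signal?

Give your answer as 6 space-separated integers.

Answer: 2 18 8 4 4 14

Derivation:
Input: [-5, 7, 1, -1, -1, 4]
Stage 1 (OFFSET -2): -5+-2=-7, 7+-2=5, 1+-2=-1, -1+-2=-3, -1+-2=-3, 4+-2=2 -> [-7, 5, -1, -3, -3, 2]
Stage 2 (CLIP -4 4): clip(-7,-4,4)=-4, clip(5,-4,4)=4, clip(-1,-4,4)=-1, clip(-3,-4,4)=-3, clip(-3,-4,4)=-3, clip(2,-4,4)=2 -> [-4, 4, -1, -3, -3, 2]
Stage 3 (OFFSET 5): -4+5=1, 4+5=9, -1+5=4, -3+5=2, -3+5=2, 2+5=7 -> [1, 9, 4, 2, 2, 7]
Stage 4 (AMPLIFY 2): 1*2=2, 9*2=18, 4*2=8, 2*2=4, 2*2=4, 7*2=14 -> [2, 18, 8, 4, 4, 14]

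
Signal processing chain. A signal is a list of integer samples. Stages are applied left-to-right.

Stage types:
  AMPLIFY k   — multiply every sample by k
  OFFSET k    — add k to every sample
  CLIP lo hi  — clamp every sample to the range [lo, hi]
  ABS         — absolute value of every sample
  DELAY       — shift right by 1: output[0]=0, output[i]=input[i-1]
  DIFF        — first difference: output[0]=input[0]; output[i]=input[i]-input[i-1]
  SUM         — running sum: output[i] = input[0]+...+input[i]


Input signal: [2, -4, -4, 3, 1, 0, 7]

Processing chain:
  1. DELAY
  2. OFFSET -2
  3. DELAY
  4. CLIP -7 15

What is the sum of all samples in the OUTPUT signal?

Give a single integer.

Answer: -14

Derivation:
Input: [2, -4, -4, 3, 1, 0, 7]
Stage 1 (DELAY): [0, 2, -4, -4, 3, 1, 0] = [0, 2, -4, -4, 3, 1, 0] -> [0, 2, -4, -4, 3, 1, 0]
Stage 2 (OFFSET -2): 0+-2=-2, 2+-2=0, -4+-2=-6, -4+-2=-6, 3+-2=1, 1+-2=-1, 0+-2=-2 -> [-2, 0, -6, -6, 1, -1, -2]
Stage 3 (DELAY): [0, -2, 0, -6, -6, 1, -1] = [0, -2, 0, -6, -6, 1, -1] -> [0, -2, 0, -6, -6, 1, -1]
Stage 4 (CLIP -7 15): clip(0,-7,15)=0, clip(-2,-7,15)=-2, clip(0,-7,15)=0, clip(-6,-7,15)=-6, clip(-6,-7,15)=-6, clip(1,-7,15)=1, clip(-1,-7,15)=-1 -> [0, -2, 0, -6, -6, 1, -1]
Output sum: -14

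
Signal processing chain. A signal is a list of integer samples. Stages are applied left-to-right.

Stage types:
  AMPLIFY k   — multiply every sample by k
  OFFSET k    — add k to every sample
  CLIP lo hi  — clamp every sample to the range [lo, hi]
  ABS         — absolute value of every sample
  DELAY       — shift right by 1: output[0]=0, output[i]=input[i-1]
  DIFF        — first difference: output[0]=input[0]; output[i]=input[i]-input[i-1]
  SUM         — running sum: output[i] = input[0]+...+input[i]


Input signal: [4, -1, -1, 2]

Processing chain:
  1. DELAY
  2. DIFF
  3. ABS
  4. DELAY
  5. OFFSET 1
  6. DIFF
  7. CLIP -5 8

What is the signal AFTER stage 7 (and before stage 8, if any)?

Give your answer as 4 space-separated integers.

Answer: 1 0 4 1

Derivation:
Input: [4, -1, -1, 2]
Stage 1 (DELAY): [0, 4, -1, -1] = [0, 4, -1, -1] -> [0, 4, -1, -1]
Stage 2 (DIFF): s[0]=0, 4-0=4, -1-4=-5, -1--1=0 -> [0, 4, -5, 0]
Stage 3 (ABS): |0|=0, |4|=4, |-5|=5, |0|=0 -> [0, 4, 5, 0]
Stage 4 (DELAY): [0, 0, 4, 5] = [0, 0, 4, 5] -> [0, 0, 4, 5]
Stage 5 (OFFSET 1): 0+1=1, 0+1=1, 4+1=5, 5+1=6 -> [1, 1, 5, 6]
Stage 6 (DIFF): s[0]=1, 1-1=0, 5-1=4, 6-5=1 -> [1, 0, 4, 1]
Stage 7 (CLIP -5 8): clip(1,-5,8)=1, clip(0,-5,8)=0, clip(4,-5,8)=4, clip(1,-5,8)=1 -> [1, 0, 4, 1]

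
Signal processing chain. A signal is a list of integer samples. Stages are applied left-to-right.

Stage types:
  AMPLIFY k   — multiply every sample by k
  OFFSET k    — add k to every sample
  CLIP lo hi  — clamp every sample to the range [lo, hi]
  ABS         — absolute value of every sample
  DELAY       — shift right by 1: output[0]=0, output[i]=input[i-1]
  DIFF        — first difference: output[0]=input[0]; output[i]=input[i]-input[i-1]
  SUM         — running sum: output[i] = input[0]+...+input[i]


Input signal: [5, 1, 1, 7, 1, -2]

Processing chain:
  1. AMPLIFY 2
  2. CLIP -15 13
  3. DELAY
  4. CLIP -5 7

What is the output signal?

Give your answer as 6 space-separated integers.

Input: [5, 1, 1, 7, 1, -2]
Stage 1 (AMPLIFY 2): 5*2=10, 1*2=2, 1*2=2, 7*2=14, 1*2=2, -2*2=-4 -> [10, 2, 2, 14, 2, -4]
Stage 2 (CLIP -15 13): clip(10,-15,13)=10, clip(2,-15,13)=2, clip(2,-15,13)=2, clip(14,-15,13)=13, clip(2,-15,13)=2, clip(-4,-15,13)=-4 -> [10, 2, 2, 13, 2, -4]
Stage 3 (DELAY): [0, 10, 2, 2, 13, 2] = [0, 10, 2, 2, 13, 2] -> [0, 10, 2, 2, 13, 2]
Stage 4 (CLIP -5 7): clip(0,-5,7)=0, clip(10,-5,7)=7, clip(2,-5,7)=2, clip(2,-5,7)=2, clip(13,-5,7)=7, clip(2,-5,7)=2 -> [0, 7, 2, 2, 7, 2]

Answer: 0 7 2 2 7 2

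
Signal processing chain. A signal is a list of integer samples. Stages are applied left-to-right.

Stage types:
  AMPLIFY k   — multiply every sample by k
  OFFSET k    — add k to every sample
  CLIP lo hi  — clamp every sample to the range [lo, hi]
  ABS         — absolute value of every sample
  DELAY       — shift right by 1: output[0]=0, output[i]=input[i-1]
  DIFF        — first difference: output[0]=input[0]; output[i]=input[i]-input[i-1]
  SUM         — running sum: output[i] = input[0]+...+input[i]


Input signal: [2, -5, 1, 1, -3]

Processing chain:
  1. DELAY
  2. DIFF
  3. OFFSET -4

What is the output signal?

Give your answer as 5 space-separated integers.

Answer: -4 -2 -11 2 -4

Derivation:
Input: [2, -5, 1, 1, -3]
Stage 1 (DELAY): [0, 2, -5, 1, 1] = [0, 2, -5, 1, 1] -> [0, 2, -5, 1, 1]
Stage 2 (DIFF): s[0]=0, 2-0=2, -5-2=-7, 1--5=6, 1-1=0 -> [0, 2, -7, 6, 0]
Stage 3 (OFFSET -4): 0+-4=-4, 2+-4=-2, -7+-4=-11, 6+-4=2, 0+-4=-4 -> [-4, -2, -11, 2, -4]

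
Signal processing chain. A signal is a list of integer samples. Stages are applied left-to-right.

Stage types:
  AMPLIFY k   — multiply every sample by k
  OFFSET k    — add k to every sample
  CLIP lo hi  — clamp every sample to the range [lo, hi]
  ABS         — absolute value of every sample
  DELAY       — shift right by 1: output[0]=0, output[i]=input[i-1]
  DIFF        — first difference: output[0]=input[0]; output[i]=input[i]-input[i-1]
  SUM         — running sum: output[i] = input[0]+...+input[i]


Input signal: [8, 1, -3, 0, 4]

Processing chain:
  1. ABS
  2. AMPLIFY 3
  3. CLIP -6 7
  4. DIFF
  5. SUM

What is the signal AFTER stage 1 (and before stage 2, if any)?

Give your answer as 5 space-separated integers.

Input: [8, 1, -3, 0, 4]
Stage 1 (ABS): |8|=8, |1|=1, |-3|=3, |0|=0, |4|=4 -> [8, 1, 3, 0, 4]

Answer: 8 1 3 0 4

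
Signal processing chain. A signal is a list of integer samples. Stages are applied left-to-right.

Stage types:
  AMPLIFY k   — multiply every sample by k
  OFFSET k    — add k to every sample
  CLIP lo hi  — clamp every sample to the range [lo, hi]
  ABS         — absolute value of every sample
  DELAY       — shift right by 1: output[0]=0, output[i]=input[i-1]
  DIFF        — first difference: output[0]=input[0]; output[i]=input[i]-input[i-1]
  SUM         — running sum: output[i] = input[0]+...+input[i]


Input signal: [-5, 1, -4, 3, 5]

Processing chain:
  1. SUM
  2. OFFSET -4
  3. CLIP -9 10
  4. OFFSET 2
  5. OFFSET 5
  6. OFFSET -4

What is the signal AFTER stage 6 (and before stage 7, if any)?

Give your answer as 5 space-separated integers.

Answer: -6 -5 -6 -6 -1

Derivation:
Input: [-5, 1, -4, 3, 5]
Stage 1 (SUM): sum[0..0]=-5, sum[0..1]=-4, sum[0..2]=-8, sum[0..3]=-5, sum[0..4]=0 -> [-5, -4, -8, -5, 0]
Stage 2 (OFFSET -4): -5+-4=-9, -4+-4=-8, -8+-4=-12, -5+-4=-9, 0+-4=-4 -> [-9, -8, -12, -9, -4]
Stage 3 (CLIP -9 10): clip(-9,-9,10)=-9, clip(-8,-9,10)=-8, clip(-12,-9,10)=-9, clip(-9,-9,10)=-9, clip(-4,-9,10)=-4 -> [-9, -8, -9, -9, -4]
Stage 4 (OFFSET 2): -9+2=-7, -8+2=-6, -9+2=-7, -9+2=-7, -4+2=-2 -> [-7, -6, -7, -7, -2]
Stage 5 (OFFSET 5): -7+5=-2, -6+5=-1, -7+5=-2, -7+5=-2, -2+5=3 -> [-2, -1, -2, -2, 3]
Stage 6 (OFFSET -4): -2+-4=-6, -1+-4=-5, -2+-4=-6, -2+-4=-6, 3+-4=-1 -> [-6, -5, -6, -6, -1]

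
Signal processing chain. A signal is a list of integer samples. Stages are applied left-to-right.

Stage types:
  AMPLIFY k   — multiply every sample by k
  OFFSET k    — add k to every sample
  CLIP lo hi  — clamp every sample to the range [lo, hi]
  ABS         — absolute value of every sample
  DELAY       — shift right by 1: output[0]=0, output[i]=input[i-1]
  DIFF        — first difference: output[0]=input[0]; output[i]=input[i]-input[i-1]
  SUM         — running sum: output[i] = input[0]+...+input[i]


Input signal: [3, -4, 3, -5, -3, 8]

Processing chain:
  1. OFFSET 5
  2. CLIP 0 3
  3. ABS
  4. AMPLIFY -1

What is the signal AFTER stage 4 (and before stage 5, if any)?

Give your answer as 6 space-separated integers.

Answer: -3 -1 -3 0 -2 -3

Derivation:
Input: [3, -4, 3, -5, -3, 8]
Stage 1 (OFFSET 5): 3+5=8, -4+5=1, 3+5=8, -5+5=0, -3+5=2, 8+5=13 -> [8, 1, 8, 0, 2, 13]
Stage 2 (CLIP 0 3): clip(8,0,3)=3, clip(1,0,3)=1, clip(8,0,3)=3, clip(0,0,3)=0, clip(2,0,3)=2, clip(13,0,3)=3 -> [3, 1, 3, 0, 2, 3]
Stage 3 (ABS): |3|=3, |1|=1, |3|=3, |0|=0, |2|=2, |3|=3 -> [3, 1, 3, 0, 2, 3]
Stage 4 (AMPLIFY -1): 3*-1=-3, 1*-1=-1, 3*-1=-3, 0*-1=0, 2*-1=-2, 3*-1=-3 -> [-3, -1, -3, 0, -2, -3]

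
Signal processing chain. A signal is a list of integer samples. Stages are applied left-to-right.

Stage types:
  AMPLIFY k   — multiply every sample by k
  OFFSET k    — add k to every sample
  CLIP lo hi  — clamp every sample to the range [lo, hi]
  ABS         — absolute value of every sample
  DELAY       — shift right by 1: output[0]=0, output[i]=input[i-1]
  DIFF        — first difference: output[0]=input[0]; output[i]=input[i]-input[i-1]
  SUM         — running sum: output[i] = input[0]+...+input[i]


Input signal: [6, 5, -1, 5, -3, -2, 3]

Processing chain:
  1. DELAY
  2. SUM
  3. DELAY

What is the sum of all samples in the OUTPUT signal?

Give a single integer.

Answer: 54

Derivation:
Input: [6, 5, -1, 5, -3, -2, 3]
Stage 1 (DELAY): [0, 6, 5, -1, 5, -3, -2] = [0, 6, 5, -1, 5, -3, -2] -> [0, 6, 5, -1, 5, -3, -2]
Stage 2 (SUM): sum[0..0]=0, sum[0..1]=6, sum[0..2]=11, sum[0..3]=10, sum[0..4]=15, sum[0..5]=12, sum[0..6]=10 -> [0, 6, 11, 10, 15, 12, 10]
Stage 3 (DELAY): [0, 0, 6, 11, 10, 15, 12] = [0, 0, 6, 11, 10, 15, 12] -> [0, 0, 6, 11, 10, 15, 12]
Output sum: 54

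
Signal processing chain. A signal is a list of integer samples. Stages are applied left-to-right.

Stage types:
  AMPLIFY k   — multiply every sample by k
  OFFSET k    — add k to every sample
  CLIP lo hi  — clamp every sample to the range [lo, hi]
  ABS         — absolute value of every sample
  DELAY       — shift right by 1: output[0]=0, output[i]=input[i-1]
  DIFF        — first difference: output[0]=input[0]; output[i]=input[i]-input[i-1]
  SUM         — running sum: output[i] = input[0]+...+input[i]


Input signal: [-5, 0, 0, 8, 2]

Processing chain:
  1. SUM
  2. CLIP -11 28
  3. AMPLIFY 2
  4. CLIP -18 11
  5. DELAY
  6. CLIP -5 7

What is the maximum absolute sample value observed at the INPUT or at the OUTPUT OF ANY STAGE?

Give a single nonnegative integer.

Answer: 10

Derivation:
Input: [-5, 0, 0, 8, 2] (max |s|=8)
Stage 1 (SUM): sum[0..0]=-5, sum[0..1]=-5, sum[0..2]=-5, sum[0..3]=3, sum[0..4]=5 -> [-5, -5, -5, 3, 5] (max |s|=5)
Stage 2 (CLIP -11 28): clip(-5,-11,28)=-5, clip(-5,-11,28)=-5, clip(-5,-11,28)=-5, clip(3,-11,28)=3, clip(5,-11,28)=5 -> [-5, -5, -5, 3, 5] (max |s|=5)
Stage 3 (AMPLIFY 2): -5*2=-10, -5*2=-10, -5*2=-10, 3*2=6, 5*2=10 -> [-10, -10, -10, 6, 10] (max |s|=10)
Stage 4 (CLIP -18 11): clip(-10,-18,11)=-10, clip(-10,-18,11)=-10, clip(-10,-18,11)=-10, clip(6,-18,11)=6, clip(10,-18,11)=10 -> [-10, -10, -10, 6, 10] (max |s|=10)
Stage 5 (DELAY): [0, -10, -10, -10, 6] = [0, -10, -10, -10, 6] -> [0, -10, -10, -10, 6] (max |s|=10)
Stage 6 (CLIP -5 7): clip(0,-5,7)=0, clip(-10,-5,7)=-5, clip(-10,-5,7)=-5, clip(-10,-5,7)=-5, clip(6,-5,7)=6 -> [0, -5, -5, -5, 6] (max |s|=6)
Overall max amplitude: 10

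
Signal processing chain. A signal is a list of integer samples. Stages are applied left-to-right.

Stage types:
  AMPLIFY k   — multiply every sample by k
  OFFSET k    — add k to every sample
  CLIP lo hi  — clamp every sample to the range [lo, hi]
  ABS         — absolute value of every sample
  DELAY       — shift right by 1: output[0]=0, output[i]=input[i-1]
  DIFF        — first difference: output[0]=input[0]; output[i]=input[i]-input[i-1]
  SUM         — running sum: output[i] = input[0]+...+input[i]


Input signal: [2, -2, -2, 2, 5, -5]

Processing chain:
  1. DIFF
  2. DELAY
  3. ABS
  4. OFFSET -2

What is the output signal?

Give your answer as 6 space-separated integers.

Input: [2, -2, -2, 2, 5, -5]
Stage 1 (DIFF): s[0]=2, -2-2=-4, -2--2=0, 2--2=4, 5-2=3, -5-5=-10 -> [2, -4, 0, 4, 3, -10]
Stage 2 (DELAY): [0, 2, -4, 0, 4, 3] = [0, 2, -4, 0, 4, 3] -> [0, 2, -4, 0, 4, 3]
Stage 3 (ABS): |0|=0, |2|=2, |-4|=4, |0|=0, |4|=4, |3|=3 -> [0, 2, 4, 0, 4, 3]
Stage 4 (OFFSET -2): 0+-2=-2, 2+-2=0, 4+-2=2, 0+-2=-2, 4+-2=2, 3+-2=1 -> [-2, 0, 2, -2, 2, 1]

Answer: -2 0 2 -2 2 1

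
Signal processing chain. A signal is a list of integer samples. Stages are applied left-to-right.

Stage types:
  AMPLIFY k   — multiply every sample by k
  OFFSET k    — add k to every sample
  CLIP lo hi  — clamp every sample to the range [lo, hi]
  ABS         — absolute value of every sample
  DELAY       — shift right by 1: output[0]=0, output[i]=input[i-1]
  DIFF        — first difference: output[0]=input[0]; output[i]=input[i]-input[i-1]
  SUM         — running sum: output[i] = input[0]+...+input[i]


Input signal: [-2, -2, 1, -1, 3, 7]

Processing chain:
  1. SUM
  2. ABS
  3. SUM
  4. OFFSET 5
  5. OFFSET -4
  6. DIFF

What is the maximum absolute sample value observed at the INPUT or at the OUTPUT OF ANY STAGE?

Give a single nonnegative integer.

Input: [-2, -2, 1, -1, 3, 7] (max |s|=7)
Stage 1 (SUM): sum[0..0]=-2, sum[0..1]=-4, sum[0..2]=-3, sum[0..3]=-4, sum[0..4]=-1, sum[0..5]=6 -> [-2, -4, -3, -4, -1, 6] (max |s|=6)
Stage 2 (ABS): |-2|=2, |-4|=4, |-3|=3, |-4|=4, |-1|=1, |6|=6 -> [2, 4, 3, 4, 1, 6] (max |s|=6)
Stage 3 (SUM): sum[0..0]=2, sum[0..1]=6, sum[0..2]=9, sum[0..3]=13, sum[0..4]=14, sum[0..5]=20 -> [2, 6, 9, 13, 14, 20] (max |s|=20)
Stage 4 (OFFSET 5): 2+5=7, 6+5=11, 9+5=14, 13+5=18, 14+5=19, 20+5=25 -> [7, 11, 14, 18, 19, 25] (max |s|=25)
Stage 5 (OFFSET -4): 7+-4=3, 11+-4=7, 14+-4=10, 18+-4=14, 19+-4=15, 25+-4=21 -> [3, 7, 10, 14, 15, 21] (max |s|=21)
Stage 6 (DIFF): s[0]=3, 7-3=4, 10-7=3, 14-10=4, 15-14=1, 21-15=6 -> [3, 4, 3, 4, 1, 6] (max |s|=6)
Overall max amplitude: 25

Answer: 25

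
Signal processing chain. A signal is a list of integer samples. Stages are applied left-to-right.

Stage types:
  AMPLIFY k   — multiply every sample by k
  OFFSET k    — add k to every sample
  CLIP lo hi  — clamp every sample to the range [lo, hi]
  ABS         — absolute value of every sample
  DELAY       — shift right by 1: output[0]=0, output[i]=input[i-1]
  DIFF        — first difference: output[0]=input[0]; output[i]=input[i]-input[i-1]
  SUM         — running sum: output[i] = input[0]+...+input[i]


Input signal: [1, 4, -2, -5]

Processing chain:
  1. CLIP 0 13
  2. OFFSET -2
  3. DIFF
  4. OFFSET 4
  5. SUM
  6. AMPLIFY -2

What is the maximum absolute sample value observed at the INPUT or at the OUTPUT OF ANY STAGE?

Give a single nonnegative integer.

Input: [1, 4, -2, -5] (max |s|=5)
Stage 1 (CLIP 0 13): clip(1,0,13)=1, clip(4,0,13)=4, clip(-2,0,13)=0, clip(-5,0,13)=0 -> [1, 4, 0, 0] (max |s|=4)
Stage 2 (OFFSET -2): 1+-2=-1, 4+-2=2, 0+-2=-2, 0+-2=-2 -> [-1, 2, -2, -2] (max |s|=2)
Stage 3 (DIFF): s[0]=-1, 2--1=3, -2-2=-4, -2--2=0 -> [-1, 3, -4, 0] (max |s|=4)
Stage 4 (OFFSET 4): -1+4=3, 3+4=7, -4+4=0, 0+4=4 -> [3, 7, 0, 4] (max |s|=7)
Stage 5 (SUM): sum[0..0]=3, sum[0..1]=10, sum[0..2]=10, sum[0..3]=14 -> [3, 10, 10, 14] (max |s|=14)
Stage 6 (AMPLIFY -2): 3*-2=-6, 10*-2=-20, 10*-2=-20, 14*-2=-28 -> [-6, -20, -20, -28] (max |s|=28)
Overall max amplitude: 28

Answer: 28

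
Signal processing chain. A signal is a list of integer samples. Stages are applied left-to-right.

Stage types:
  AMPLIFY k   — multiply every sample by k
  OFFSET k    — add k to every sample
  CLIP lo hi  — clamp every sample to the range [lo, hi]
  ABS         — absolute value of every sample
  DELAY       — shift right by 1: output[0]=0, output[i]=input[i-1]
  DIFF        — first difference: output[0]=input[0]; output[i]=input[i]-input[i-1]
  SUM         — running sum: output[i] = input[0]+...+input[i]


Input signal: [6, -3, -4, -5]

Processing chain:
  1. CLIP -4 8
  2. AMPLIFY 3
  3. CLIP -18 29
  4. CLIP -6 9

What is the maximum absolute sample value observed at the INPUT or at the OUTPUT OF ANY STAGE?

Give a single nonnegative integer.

Answer: 18

Derivation:
Input: [6, -3, -4, -5] (max |s|=6)
Stage 1 (CLIP -4 8): clip(6,-4,8)=6, clip(-3,-4,8)=-3, clip(-4,-4,8)=-4, clip(-5,-4,8)=-4 -> [6, -3, -4, -4] (max |s|=6)
Stage 2 (AMPLIFY 3): 6*3=18, -3*3=-9, -4*3=-12, -4*3=-12 -> [18, -9, -12, -12] (max |s|=18)
Stage 3 (CLIP -18 29): clip(18,-18,29)=18, clip(-9,-18,29)=-9, clip(-12,-18,29)=-12, clip(-12,-18,29)=-12 -> [18, -9, -12, -12] (max |s|=18)
Stage 4 (CLIP -6 9): clip(18,-6,9)=9, clip(-9,-6,9)=-6, clip(-12,-6,9)=-6, clip(-12,-6,9)=-6 -> [9, -6, -6, -6] (max |s|=9)
Overall max amplitude: 18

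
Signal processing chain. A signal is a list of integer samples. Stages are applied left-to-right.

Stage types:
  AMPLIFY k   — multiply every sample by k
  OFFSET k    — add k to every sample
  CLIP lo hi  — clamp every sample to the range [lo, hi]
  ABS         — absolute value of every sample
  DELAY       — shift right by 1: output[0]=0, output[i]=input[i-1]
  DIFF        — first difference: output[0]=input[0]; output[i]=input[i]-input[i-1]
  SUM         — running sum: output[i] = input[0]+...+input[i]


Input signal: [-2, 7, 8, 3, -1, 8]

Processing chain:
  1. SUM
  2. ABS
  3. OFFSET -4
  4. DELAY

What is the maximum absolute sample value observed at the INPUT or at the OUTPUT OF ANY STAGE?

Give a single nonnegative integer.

Answer: 23

Derivation:
Input: [-2, 7, 8, 3, -1, 8] (max |s|=8)
Stage 1 (SUM): sum[0..0]=-2, sum[0..1]=5, sum[0..2]=13, sum[0..3]=16, sum[0..4]=15, sum[0..5]=23 -> [-2, 5, 13, 16, 15, 23] (max |s|=23)
Stage 2 (ABS): |-2|=2, |5|=5, |13|=13, |16|=16, |15|=15, |23|=23 -> [2, 5, 13, 16, 15, 23] (max |s|=23)
Stage 3 (OFFSET -4): 2+-4=-2, 5+-4=1, 13+-4=9, 16+-4=12, 15+-4=11, 23+-4=19 -> [-2, 1, 9, 12, 11, 19] (max |s|=19)
Stage 4 (DELAY): [0, -2, 1, 9, 12, 11] = [0, -2, 1, 9, 12, 11] -> [0, -2, 1, 9, 12, 11] (max |s|=12)
Overall max amplitude: 23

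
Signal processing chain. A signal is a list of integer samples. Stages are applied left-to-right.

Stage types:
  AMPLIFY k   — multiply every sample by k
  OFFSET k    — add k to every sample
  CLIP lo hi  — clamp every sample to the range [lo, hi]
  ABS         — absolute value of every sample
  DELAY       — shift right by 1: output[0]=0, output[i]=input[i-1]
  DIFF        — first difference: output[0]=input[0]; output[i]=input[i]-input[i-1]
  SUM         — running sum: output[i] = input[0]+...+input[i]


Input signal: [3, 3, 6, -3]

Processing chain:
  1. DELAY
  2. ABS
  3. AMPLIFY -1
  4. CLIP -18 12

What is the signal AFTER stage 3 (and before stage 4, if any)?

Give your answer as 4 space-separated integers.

Input: [3, 3, 6, -3]
Stage 1 (DELAY): [0, 3, 3, 6] = [0, 3, 3, 6] -> [0, 3, 3, 6]
Stage 2 (ABS): |0|=0, |3|=3, |3|=3, |6|=6 -> [0, 3, 3, 6]
Stage 3 (AMPLIFY -1): 0*-1=0, 3*-1=-3, 3*-1=-3, 6*-1=-6 -> [0, -3, -3, -6]

Answer: 0 -3 -3 -6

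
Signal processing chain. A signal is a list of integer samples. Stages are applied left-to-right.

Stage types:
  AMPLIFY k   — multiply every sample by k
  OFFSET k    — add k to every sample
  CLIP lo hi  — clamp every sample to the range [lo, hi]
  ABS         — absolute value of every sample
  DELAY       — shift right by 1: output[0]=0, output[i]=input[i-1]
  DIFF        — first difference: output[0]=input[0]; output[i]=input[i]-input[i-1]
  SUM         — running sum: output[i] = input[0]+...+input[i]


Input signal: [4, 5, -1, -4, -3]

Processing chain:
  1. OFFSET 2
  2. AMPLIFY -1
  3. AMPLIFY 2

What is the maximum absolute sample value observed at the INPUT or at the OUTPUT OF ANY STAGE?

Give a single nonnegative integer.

Input: [4, 5, -1, -4, -3] (max |s|=5)
Stage 1 (OFFSET 2): 4+2=6, 5+2=7, -1+2=1, -4+2=-2, -3+2=-1 -> [6, 7, 1, -2, -1] (max |s|=7)
Stage 2 (AMPLIFY -1): 6*-1=-6, 7*-1=-7, 1*-1=-1, -2*-1=2, -1*-1=1 -> [-6, -7, -1, 2, 1] (max |s|=7)
Stage 3 (AMPLIFY 2): -6*2=-12, -7*2=-14, -1*2=-2, 2*2=4, 1*2=2 -> [-12, -14, -2, 4, 2] (max |s|=14)
Overall max amplitude: 14

Answer: 14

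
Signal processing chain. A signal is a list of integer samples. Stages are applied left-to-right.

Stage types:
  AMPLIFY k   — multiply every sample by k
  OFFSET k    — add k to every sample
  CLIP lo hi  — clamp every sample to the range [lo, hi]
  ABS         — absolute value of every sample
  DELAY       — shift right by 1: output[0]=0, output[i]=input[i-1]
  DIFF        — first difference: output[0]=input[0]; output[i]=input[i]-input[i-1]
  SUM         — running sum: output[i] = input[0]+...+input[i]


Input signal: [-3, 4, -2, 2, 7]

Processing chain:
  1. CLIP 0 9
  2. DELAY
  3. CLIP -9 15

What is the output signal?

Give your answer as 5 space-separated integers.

Answer: 0 0 4 0 2

Derivation:
Input: [-3, 4, -2, 2, 7]
Stage 1 (CLIP 0 9): clip(-3,0,9)=0, clip(4,0,9)=4, clip(-2,0,9)=0, clip(2,0,9)=2, clip(7,0,9)=7 -> [0, 4, 0, 2, 7]
Stage 2 (DELAY): [0, 0, 4, 0, 2] = [0, 0, 4, 0, 2] -> [0, 0, 4, 0, 2]
Stage 3 (CLIP -9 15): clip(0,-9,15)=0, clip(0,-9,15)=0, clip(4,-9,15)=4, clip(0,-9,15)=0, clip(2,-9,15)=2 -> [0, 0, 4, 0, 2]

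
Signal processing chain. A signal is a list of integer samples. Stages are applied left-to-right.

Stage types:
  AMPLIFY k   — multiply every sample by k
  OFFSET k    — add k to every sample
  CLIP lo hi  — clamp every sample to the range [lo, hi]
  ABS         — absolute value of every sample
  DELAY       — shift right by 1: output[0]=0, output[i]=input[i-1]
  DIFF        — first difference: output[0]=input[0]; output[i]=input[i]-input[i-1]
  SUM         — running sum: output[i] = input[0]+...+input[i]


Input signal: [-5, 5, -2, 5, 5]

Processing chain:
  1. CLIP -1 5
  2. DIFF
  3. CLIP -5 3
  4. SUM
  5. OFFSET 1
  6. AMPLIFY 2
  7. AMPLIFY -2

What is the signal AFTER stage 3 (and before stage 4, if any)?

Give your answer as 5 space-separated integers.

Answer: -1 3 -5 3 0

Derivation:
Input: [-5, 5, -2, 5, 5]
Stage 1 (CLIP -1 5): clip(-5,-1,5)=-1, clip(5,-1,5)=5, clip(-2,-1,5)=-1, clip(5,-1,5)=5, clip(5,-1,5)=5 -> [-1, 5, -1, 5, 5]
Stage 2 (DIFF): s[0]=-1, 5--1=6, -1-5=-6, 5--1=6, 5-5=0 -> [-1, 6, -6, 6, 0]
Stage 3 (CLIP -5 3): clip(-1,-5,3)=-1, clip(6,-5,3)=3, clip(-6,-5,3)=-5, clip(6,-5,3)=3, clip(0,-5,3)=0 -> [-1, 3, -5, 3, 0]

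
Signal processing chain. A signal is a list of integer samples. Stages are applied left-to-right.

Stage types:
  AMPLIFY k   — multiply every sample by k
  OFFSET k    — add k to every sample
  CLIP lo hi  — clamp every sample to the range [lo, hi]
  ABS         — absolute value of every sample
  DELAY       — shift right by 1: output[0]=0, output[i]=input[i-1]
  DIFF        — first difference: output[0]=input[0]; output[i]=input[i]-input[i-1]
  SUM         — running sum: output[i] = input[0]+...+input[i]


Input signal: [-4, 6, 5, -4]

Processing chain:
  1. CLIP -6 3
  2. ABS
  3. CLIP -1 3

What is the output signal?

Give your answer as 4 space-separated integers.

Input: [-4, 6, 5, -4]
Stage 1 (CLIP -6 3): clip(-4,-6,3)=-4, clip(6,-6,3)=3, clip(5,-6,3)=3, clip(-4,-6,3)=-4 -> [-4, 3, 3, -4]
Stage 2 (ABS): |-4|=4, |3|=3, |3|=3, |-4|=4 -> [4, 3, 3, 4]
Stage 3 (CLIP -1 3): clip(4,-1,3)=3, clip(3,-1,3)=3, clip(3,-1,3)=3, clip(4,-1,3)=3 -> [3, 3, 3, 3]

Answer: 3 3 3 3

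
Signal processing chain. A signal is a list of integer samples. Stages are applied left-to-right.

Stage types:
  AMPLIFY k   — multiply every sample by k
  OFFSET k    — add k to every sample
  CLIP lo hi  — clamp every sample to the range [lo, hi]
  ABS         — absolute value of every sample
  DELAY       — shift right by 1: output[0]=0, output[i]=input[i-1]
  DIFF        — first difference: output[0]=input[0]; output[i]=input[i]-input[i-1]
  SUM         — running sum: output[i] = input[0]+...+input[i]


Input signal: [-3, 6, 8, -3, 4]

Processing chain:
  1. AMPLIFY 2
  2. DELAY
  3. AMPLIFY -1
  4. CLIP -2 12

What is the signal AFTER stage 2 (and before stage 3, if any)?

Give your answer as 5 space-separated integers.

Answer: 0 -6 12 16 -6

Derivation:
Input: [-3, 6, 8, -3, 4]
Stage 1 (AMPLIFY 2): -3*2=-6, 6*2=12, 8*2=16, -3*2=-6, 4*2=8 -> [-6, 12, 16, -6, 8]
Stage 2 (DELAY): [0, -6, 12, 16, -6] = [0, -6, 12, 16, -6] -> [0, -6, 12, 16, -6]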